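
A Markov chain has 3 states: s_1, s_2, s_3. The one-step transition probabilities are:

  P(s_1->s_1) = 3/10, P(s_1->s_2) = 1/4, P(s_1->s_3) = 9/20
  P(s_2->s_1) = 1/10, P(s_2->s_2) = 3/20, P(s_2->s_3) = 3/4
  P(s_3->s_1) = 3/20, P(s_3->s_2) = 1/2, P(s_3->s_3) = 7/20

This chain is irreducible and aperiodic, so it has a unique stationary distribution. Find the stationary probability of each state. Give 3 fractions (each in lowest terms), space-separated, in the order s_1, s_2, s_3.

Answer: 71/454 155/454 114/227

Derivation:
The stationary distribution satisfies pi = pi * P, i.e.:
  pi_s_1 = 3/10*pi_s_1 + 1/10*pi_s_2 + 3/20*pi_s_3
  pi_s_2 = 1/4*pi_s_1 + 3/20*pi_s_2 + 1/2*pi_s_3
  pi_s_3 = 9/20*pi_s_1 + 3/4*pi_s_2 + 7/20*pi_s_3
with normalization: pi_s_1 + pi_s_2 + pi_s_3 = 1.

Using the first 2 balance equations plus normalization, the linear system A*pi = b is:
  [-7/10, 1/10, 3/20] . pi = 0
  [1/4, -17/20, 1/2] . pi = 0
  [1, 1, 1] . pi = 1

Solving yields:
  pi_s_1 = 71/454
  pi_s_2 = 155/454
  pi_s_3 = 114/227

Verification (pi * P):
  71/454*3/10 + 155/454*1/10 + 114/227*3/20 = 71/454 = pi_s_1  (ok)
  71/454*1/4 + 155/454*3/20 + 114/227*1/2 = 155/454 = pi_s_2  (ok)
  71/454*9/20 + 155/454*3/4 + 114/227*7/20 = 114/227 = pi_s_3  (ok)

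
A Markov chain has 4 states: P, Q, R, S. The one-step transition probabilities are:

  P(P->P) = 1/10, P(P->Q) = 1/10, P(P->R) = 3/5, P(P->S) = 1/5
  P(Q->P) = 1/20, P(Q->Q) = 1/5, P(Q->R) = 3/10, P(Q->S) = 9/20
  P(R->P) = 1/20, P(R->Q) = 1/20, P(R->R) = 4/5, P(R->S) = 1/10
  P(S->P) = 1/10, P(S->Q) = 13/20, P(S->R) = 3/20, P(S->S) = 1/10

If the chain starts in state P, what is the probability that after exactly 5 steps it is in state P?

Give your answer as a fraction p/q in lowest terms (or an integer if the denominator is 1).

Computing P^5 by repeated multiplication:
P^1 =
  P: [1/10, 1/10, 3/5, 1/5]
  Q: [1/20, 1/5, 3/10, 9/20]
  R: [1/20, 1/20, 4/5, 1/10]
  S: [1/10, 13/20, 3/20, 1/10]
P^2 =
  P: [13/200, 19/100, 3/5, 29/200]
  Q: [3/40, 141/400, 159/400, 7/40]
  R: [23/400, 3/25, 7/10, 49/400]
  S: [3/50, 17/80, 39/100, 27/80]
P^3 =
  P: [121/2000, 27/160, 2391/4000, 173/1000]
  Q: [1/16, 1693/8000, 99/200, 1847/8000]
  R: [59/1000, 231/1600, 5191/8000, 591/4000]
  S: [559/8000, 2299/8000, 3699/8000, 1443/8000]
P^4 =
  P: [2467/40000, 14571/80000, 23643/40000, 13209/80000]
  Q: [10347/160000, 35743/160000, 85059/160000, 28851/160000]
  R: [4827/80000, 26121/160000, 24799/40000, 25029/160000]
  S: [5001/80000, 8193/40000, 16803/32000, 33211/160000]
P^5 =
  P: [98143/1600000, 57431/320000, 942837/1600000, 54373/320000]
  Q: [99599/1600000, 155947/800000, 1786119/3200000, 118179/640000]
  R: [194683/3200000, 109673/640000, 1934797/3200000, 104431/640000]
  S: [203213/3200000, 13337/64000, 1760529/3200000, 8897/50000]

(P^5)[P -> P] = 98143/1600000

Answer: 98143/1600000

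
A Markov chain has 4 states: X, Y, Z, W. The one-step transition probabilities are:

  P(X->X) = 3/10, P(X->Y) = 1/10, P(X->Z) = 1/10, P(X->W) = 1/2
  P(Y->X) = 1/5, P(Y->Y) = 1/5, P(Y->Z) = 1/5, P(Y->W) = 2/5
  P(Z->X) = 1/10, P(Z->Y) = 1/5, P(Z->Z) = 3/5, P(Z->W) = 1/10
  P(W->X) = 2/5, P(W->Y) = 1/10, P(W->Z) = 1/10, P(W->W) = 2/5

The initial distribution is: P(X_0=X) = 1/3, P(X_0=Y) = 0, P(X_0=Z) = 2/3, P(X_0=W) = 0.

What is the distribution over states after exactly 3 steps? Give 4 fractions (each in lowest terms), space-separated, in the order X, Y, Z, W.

Propagating the distribution step by step (d_{t+1} = d_t * P):
d_0 = (X=1/3, Y=0, Z=2/3, W=0)
  d_1[X] = 1/3*3/10 + 0*1/5 + 2/3*1/10 + 0*2/5 = 1/6
  d_1[Y] = 1/3*1/10 + 0*1/5 + 2/3*1/5 + 0*1/10 = 1/6
  d_1[Z] = 1/3*1/10 + 0*1/5 + 2/3*3/5 + 0*1/10 = 13/30
  d_1[W] = 1/3*1/2 + 0*2/5 + 2/3*1/10 + 0*2/5 = 7/30
d_1 = (X=1/6, Y=1/6, Z=13/30, W=7/30)
  d_2[X] = 1/6*3/10 + 1/6*1/5 + 13/30*1/10 + 7/30*2/5 = 11/50
  d_2[Y] = 1/6*1/10 + 1/6*1/5 + 13/30*1/5 + 7/30*1/10 = 4/25
  d_2[Z] = 1/6*1/10 + 1/6*1/5 + 13/30*3/5 + 7/30*1/10 = 1/3
  d_2[W] = 1/6*1/2 + 1/6*2/5 + 13/30*1/10 + 7/30*2/5 = 43/150
d_2 = (X=11/50, Y=4/25, Z=1/3, W=43/150)
  d_3[X] = 11/50*3/10 + 4/25*1/5 + 1/3*1/10 + 43/150*2/5 = 123/500
  d_3[Y] = 11/50*1/10 + 4/25*1/5 + 1/3*1/5 + 43/150*1/10 = 56/375
  d_3[Z] = 11/50*1/10 + 4/25*1/5 + 1/3*3/5 + 43/150*1/10 = 106/375
  d_3[W] = 11/50*1/2 + 4/25*2/5 + 1/3*1/10 + 43/150*2/5 = 161/500
d_3 = (X=123/500, Y=56/375, Z=106/375, W=161/500)

Answer: 123/500 56/375 106/375 161/500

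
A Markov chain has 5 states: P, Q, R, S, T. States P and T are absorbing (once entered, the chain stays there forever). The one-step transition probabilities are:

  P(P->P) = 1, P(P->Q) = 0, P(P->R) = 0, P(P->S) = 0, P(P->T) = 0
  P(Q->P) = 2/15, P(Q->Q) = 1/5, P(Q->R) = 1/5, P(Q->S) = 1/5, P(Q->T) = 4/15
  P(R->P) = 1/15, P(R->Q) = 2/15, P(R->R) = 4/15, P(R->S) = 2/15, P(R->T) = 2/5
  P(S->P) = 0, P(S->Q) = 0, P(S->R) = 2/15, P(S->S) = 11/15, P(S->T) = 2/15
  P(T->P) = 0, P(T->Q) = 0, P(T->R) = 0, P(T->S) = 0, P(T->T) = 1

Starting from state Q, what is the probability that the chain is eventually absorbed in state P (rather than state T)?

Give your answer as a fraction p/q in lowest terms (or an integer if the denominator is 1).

Let a_i = P(absorbed in P | start in state i).
Boundary conditions: a_P = 1, a_T = 0.
For each transient state i, a_i = sum_j P(i->j) * a_j:
  a_Q = 2/15*a_P + 1/5*a_Q + 1/5*a_R + 1/5*a_S + 4/15*a_T
  a_R = 1/15*a_P + 2/15*a_Q + 4/15*a_R + 2/15*a_S + 2/5*a_T
  a_S = 0*a_P + 0*a_Q + 2/15*a_R + 11/15*a_S + 2/15*a_T

Substituting a_P = 1 and a_T = 0, rearrange to (I - Q) a = r where r[i] = P(i -> P):
  [4/5, -1/5, -1/5] . (a_Q, a_R, a_S) = 2/15
  [-2/15, 11/15, -2/15] . (a_Q, a_R, a_S) = 1/15
  [0, -2/15, 4/15] . (a_Q, a_R, a_S) = 0

Solving yields:
  a_Q = 49/222
  a_R = 16/111
  a_S = 8/111

Starting state is Q, so the absorption probability is a_Q = 49/222.

Answer: 49/222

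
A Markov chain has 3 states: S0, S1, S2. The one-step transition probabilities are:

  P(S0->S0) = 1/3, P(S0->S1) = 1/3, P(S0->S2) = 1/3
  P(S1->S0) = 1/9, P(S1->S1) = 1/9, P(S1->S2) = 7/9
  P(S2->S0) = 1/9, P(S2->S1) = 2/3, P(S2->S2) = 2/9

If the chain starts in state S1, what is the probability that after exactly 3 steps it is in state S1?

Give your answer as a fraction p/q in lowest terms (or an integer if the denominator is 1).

Computing P^3 by repeated multiplication:
P^1 =
  S0: [1/3, 1/3, 1/3]
  S1: [1/9, 1/9, 7/9]
  S2: [1/9, 2/3, 2/9]
P^2 =
  S0: [5/27, 10/27, 4/9]
  S1: [11/81, 46/81, 8/27]
  S2: [11/81, 7/27, 49/81]
P^3 =
  S0: [37/243, 97/243, 109/243]
  S1: [103/729, 223/729, 403/729]
  S2: [103/729, 116/243, 278/729]

(P^3)[S1 -> S1] = 223/729

Answer: 223/729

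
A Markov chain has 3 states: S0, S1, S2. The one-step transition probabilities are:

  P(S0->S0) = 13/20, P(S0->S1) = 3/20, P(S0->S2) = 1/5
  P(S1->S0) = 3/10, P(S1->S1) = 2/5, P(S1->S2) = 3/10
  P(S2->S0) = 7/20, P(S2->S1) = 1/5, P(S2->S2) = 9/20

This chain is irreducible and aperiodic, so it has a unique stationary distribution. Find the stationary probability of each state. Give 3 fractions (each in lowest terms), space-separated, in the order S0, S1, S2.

The stationary distribution satisfies pi = pi * P, i.e.:
  pi_S0 = 13/20*pi_S0 + 3/10*pi_S1 + 7/20*pi_S2
  pi_S1 = 3/20*pi_S0 + 2/5*pi_S1 + 1/5*pi_S2
  pi_S2 = 1/5*pi_S0 + 3/10*pi_S1 + 9/20*pi_S2
with normalization: pi_S0 + pi_S1 + pi_S2 = 1.

Using the first 2 balance equations plus normalization, the linear system A*pi = b is:
  [-7/20, 3/10, 7/20] . pi = 0
  [3/20, -3/5, 1/5] . pi = 0
  [1, 1, 1] . pi = 1

Solving yields:
  pi_S0 = 108/223
  pi_S1 = 49/223
  pi_S2 = 66/223

Verification (pi * P):
  108/223*13/20 + 49/223*3/10 + 66/223*7/20 = 108/223 = pi_S0  (ok)
  108/223*3/20 + 49/223*2/5 + 66/223*1/5 = 49/223 = pi_S1  (ok)
  108/223*1/5 + 49/223*3/10 + 66/223*9/20 = 66/223 = pi_S2  (ok)

Answer: 108/223 49/223 66/223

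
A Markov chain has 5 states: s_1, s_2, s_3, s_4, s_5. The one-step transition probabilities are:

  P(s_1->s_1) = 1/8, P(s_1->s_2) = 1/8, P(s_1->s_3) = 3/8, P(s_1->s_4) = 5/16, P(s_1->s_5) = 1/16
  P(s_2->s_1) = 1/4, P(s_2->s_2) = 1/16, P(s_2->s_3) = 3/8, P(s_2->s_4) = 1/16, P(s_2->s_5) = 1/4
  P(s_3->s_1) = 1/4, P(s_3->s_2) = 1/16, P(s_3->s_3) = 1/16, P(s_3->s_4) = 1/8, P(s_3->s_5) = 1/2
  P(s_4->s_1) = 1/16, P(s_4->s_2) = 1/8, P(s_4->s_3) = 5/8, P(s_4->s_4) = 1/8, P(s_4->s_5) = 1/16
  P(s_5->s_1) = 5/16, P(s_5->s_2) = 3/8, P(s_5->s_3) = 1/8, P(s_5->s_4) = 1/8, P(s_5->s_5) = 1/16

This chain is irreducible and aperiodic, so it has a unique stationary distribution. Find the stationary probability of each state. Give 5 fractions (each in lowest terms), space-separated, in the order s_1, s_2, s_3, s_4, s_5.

Answer: 6103/29315 4431/29315 124/451 18127/117260 24757/117260

Derivation:
The stationary distribution satisfies pi = pi * P, i.e.:
  pi_s_1 = 1/8*pi_s_1 + 1/4*pi_s_2 + 1/4*pi_s_3 + 1/16*pi_s_4 + 5/16*pi_s_5
  pi_s_2 = 1/8*pi_s_1 + 1/16*pi_s_2 + 1/16*pi_s_3 + 1/8*pi_s_4 + 3/8*pi_s_5
  pi_s_3 = 3/8*pi_s_1 + 3/8*pi_s_2 + 1/16*pi_s_3 + 5/8*pi_s_4 + 1/8*pi_s_5
  pi_s_4 = 5/16*pi_s_1 + 1/16*pi_s_2 + 1/8*pi_s_3 + 1/8*pi_s_4 + 1/8*pi_s_5
  pi_s_5 = 1/16*pi_s_1 + 1/4*pi_s_2 + 1/2*pi_s_3 + 1/16*pi_s_4 + 1/16*pi_s_5
with normalization: pi_s_1 + pi_s_2 + pi_s_3 + pi_s_4 + pi_s_5 = 1.

Using the first 4 balance equations plus normalization, the linear system A*pi = b is:
  [-7/8, 1/4, 1/4, 1/16, 5/16] . pi = 0
  [1/8, -15/16, 1/16, 1/8, 3/8] . pi = 0
  [3/8, 3/8, -15/16, 5/8, 1/8] . pi = 0
  [5/16, 1/16, 1/8, -7/8, 1/8] . pi = 0
  [1, 1, 1, 1, 1] . pi = 1

Solving yields:
  pi_s_1 = 6103/29315
  pi_s_2 = 4431/29315
  pi_s_3 = 124/451
  pi_s_4 = 18127/117260
  pi_s_5 = 24757/117260

Verification (pi * P):
  6103/29315*1/8 + 4431/29315*1/4 + 124/451*1/4 + 18127/117260*1/16 + 24757/117260*5/16 = 6103/29315 = pi_s_1  (ok)
  6103/29315*1/8 + 4431/29315*1/16 + 124/451*1/16 + 18127/117260*1/8 + 24757/117260*3/8 = 4431/29315 = pi_s_2  (ok)
  6103/29315*3/8 + 4431/29315*3/8 + 124/451*1/16 + 18127/117260*5/8 + 24757/117260*1/8 = 124/451 = pi_s_3  (ok)
  6103/29315*5/16 + 4431/29315*1/16 + 124/451*1/8 + 18127/117260*1/8 + 24757/117260*1/8 = 18127/117260 = pi_s_4  (ok)
  6103/29315*1/16 + 4431/29315*1/4 + 124/451*1/2 + 18127/117260*1/16 + 24757/117260*1/16 = 24757/117260 = pi_s_5  (ok)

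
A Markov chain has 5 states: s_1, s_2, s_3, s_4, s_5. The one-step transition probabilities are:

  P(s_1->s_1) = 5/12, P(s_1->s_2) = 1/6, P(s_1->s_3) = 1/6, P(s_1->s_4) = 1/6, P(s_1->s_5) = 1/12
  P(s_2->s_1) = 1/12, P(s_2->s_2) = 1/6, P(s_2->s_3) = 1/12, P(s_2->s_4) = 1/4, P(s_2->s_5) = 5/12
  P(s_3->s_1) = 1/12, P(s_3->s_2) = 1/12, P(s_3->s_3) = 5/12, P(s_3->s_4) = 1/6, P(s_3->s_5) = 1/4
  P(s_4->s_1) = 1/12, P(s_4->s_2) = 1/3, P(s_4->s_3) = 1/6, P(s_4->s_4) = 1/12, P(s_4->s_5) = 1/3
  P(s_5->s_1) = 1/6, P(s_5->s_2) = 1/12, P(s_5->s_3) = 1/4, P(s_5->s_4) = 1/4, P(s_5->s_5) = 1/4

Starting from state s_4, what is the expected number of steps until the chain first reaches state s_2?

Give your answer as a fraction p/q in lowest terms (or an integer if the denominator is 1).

Answer: 2913/529

Derivation:
Let h_i = expected steps to first reach s_2 from state i.
Boundary: h_s_2 = 0.
First-step equations for the other states:
  h_s_1 = 1 + 5/12*h_s_1 + 1/6*h_s_2 + 1/6*h_s_3 + 1/6*h_s_4 + 1/12*h_s_5
  h_s_3 = 1 + 1/12*h_s_1 + 1/12*h_s_2 + 5/12*h_s_3 + 1/6*h_s_4 + 1/4*h_s_5
  h_s_4 = 1 + 1/12*h_s_1 + 1/3*h_s_2 + 1/6*h_s_3 + 1/12*h_s_4 + 1/3*h_s_5
  h_s_5 = 1 + 1/6*h_s_1 + 1/12*h_s_2 + 1/4*h_s_3 + 1/4*h_s_4 + 1/4*h_s_5

Substituting h_s_2 = 0 and rearranging gives the linear system (I - Q) h = 1:
  [7/12, -1/6, -1/6, -1/12] . (h_s_1, h_s_3, h_s_4, h_s_5) = 1
  [-1/12, 7/12, -1/6, -1/4] . (h_s_1, h_s_3, h_s_4, h_s_5) = 1
  [-1/12, -1/6, 11/12, -1/3] . (h_s_1, h_s_3, h_s_4, h_s_5) = 1
  [-1/6, -1/4, -1/4, 3/4] . (h_s_1, h_s_3, h_s_4, h_s_5) = 1

Solving yields:
  h_s_1 = 3351/529
  h_s_3 = 3798/529
  h_s_4 = 2913/529
  h_s_5 = 3687/529

Starting state is s_4, so the expected hitting time is h_s_4 = 2913/529.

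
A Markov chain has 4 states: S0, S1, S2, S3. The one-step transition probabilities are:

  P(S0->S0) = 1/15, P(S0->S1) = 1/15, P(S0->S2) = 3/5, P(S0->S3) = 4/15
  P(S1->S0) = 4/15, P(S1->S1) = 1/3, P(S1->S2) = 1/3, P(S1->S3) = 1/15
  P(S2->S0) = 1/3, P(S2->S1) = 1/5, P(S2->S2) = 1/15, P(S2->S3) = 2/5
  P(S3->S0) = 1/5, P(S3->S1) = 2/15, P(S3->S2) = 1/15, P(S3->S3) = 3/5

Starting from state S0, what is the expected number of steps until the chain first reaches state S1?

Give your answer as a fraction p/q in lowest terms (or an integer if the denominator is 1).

Let h_i = expected steps to first reach S1 from state i.
Boundary: h_S1 = 0.
First-step equations for the other states:
  h_S0 = 1 + 1/15*h_S0 + 1/15*h_S1 + 3/5*h_S2 + 4/15*h_S3
  h_S2 = 1 + 1/3*h_S0 + 1/5*h_S1 + 1/15*h_S2 + 2/5*h_S3
  h_S3 = 1 + 1/5*h_S0 + 2/15*h_S1 + 1/15*h_S2 + 3/5*h_S3

Substituting h_S1 = 0 and rearranging gives the linear system (I - Q) h = 1:
  [14/15, -3/5, -4/15] . (h_S0, h_S2, h_S3) = 1
  [-1/3, 14/15, -2/5] . (h_S0, h_S2, h_S3) = 1
  [-1/5, -1/15, 2/5] . (h_S0, h_S2, h_S3) = 1

Solving yields:
  h_S0 = 1845/236
  h_S2 = 420/59
  h_S3 = 3585/472

Starting state is S0, so the expected hitting time is h_S0 = 1845/236.

Answer: 1845/236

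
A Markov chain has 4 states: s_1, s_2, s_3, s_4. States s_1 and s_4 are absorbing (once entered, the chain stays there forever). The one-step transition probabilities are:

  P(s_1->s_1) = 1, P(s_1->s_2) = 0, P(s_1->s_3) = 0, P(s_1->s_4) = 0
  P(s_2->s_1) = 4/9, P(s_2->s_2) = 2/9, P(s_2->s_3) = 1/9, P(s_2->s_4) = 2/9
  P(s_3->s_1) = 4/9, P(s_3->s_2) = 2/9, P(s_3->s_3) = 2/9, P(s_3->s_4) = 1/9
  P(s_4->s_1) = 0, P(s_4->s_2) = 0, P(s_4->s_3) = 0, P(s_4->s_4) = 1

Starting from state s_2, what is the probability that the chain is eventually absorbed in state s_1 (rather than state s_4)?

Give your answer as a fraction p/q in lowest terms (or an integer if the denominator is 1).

Let a_i = P(absorbed in s_1 | start in state i).
Boundary conditions: a_s_1 = 1, a_s_4 = 0.
For each transient state i, a_i = sum_j P(i->j) * a_j:
  a_s_2 = 4/9*a_s_1 + 2/9*a_s_2 + 1/9*a_s_3 + 2/9*a_s_4
  a_s_3 = 4/9*a_s_1 + 2/9*a_s_2 + 2/9*a_s_3 + 1/9*a_s_4

Substituting a_s_1 = 1 and a_s_4 = 0, rearrange to (I - Q) a = r where r[i] = P(i -> s_1):
  [7/9, -1/9] . (a_s_2, a_s_3) = 4/9
  [-2/9, 7/9] . (a_s_2, a_s_3) = 4/9

Solving yields:
  a_s_2 = 32/47
  a_s_3 = 36/47

Starting state is s_2, so the absorption probability is a_s_2 = 32/47.

Answer: 32/47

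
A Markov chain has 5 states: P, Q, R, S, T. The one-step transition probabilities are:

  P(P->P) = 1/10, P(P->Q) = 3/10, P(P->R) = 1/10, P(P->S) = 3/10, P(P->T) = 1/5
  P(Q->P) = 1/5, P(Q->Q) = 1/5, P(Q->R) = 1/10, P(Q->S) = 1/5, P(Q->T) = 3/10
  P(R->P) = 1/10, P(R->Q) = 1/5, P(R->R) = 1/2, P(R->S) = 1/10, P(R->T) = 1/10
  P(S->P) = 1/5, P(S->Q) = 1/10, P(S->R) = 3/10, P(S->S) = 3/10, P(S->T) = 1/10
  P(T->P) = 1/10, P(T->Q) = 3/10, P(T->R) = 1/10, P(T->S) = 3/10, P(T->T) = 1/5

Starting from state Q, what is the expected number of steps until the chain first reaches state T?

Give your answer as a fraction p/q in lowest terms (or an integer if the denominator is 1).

Let h_i = expected steps to first reach T from state i.
Boundary: h_T = 0.
First-step equations for the other states:
  h_P = 1 + 1/10*h_P + 3/10*h_Q + 1/10*h_R + 3/10*h_S + 1/5*h_T
  h_Q = 1 + 1/5*h_P + 1/5*h_Q + 1/10*h_R + 1/5*h_S + 3/10*h_T
  h_R = 1 + 1/10*h_P + 1/5*h_Q + 1/2*h_R + 1/10*h_S + 1/10*h_T
  h_S = 1 + 1/5*h_P + 1/10*h_Q + 3/10*h_R + 3/10*h_S + 1/10*h_T

Substituting h_T = 0 and rearranging gives the linear system (I - Q) h = 1:
  [9/10, -3/10, -1/10, -3/10] . (h_P, h_Q, h_R, h_S) = 1
  [-1/5, 4/5, -1/10, -1/5] . (h_P, h_Q, h_R, h_S) = 1
  [-1/10, -1/5, 1/2, -1/10] . (h_P, h_Q, h_R, h_S) = 1
  [-1/5, -1/10, -3/10, 7/10] . (h_P, h_Q, h_R, h_S) = 1

Solving yields:
  h_P = 2300/399
  h_Q = 2060/399
  h_R = 870/133
  h_S = 880/133

Starting state is Q, so the expected hitting time is h_Q = 2060/399.

Answer: 2060/399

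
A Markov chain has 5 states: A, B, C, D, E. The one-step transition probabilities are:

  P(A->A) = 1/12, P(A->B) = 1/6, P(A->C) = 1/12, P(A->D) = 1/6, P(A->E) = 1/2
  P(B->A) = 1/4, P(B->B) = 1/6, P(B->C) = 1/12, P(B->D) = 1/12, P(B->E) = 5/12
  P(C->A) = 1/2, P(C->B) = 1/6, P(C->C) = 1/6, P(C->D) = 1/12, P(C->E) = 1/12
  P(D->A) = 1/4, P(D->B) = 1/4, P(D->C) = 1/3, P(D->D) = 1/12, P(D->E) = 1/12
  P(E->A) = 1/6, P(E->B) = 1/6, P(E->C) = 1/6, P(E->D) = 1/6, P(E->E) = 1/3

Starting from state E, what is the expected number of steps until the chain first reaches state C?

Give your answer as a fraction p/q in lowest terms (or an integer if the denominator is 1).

Let h_i = expected steps to first reach C from state i.
Boundary: h_C = 0.
First-step equations for the other states:
  h_A = 1 + 1/12*h_A + 1/6*h_B + 1/12*h_C + 1/6*h_D + 1/2*h_E
  h_B = 1 + 1/4*h_A + 1/6*h_B + 1/12*h_C + 1/12*h_D + 5/12*h_E
  h_D = 1 + 1/4*h_A + 1/4*h_B + 1/3*h_C + 1/12*h_D + 1/12*h_E
  h_E = 1 + 1/6*h_A + 1/6*h_B + 1/6*h_C + 1/6*h_D + 1/3*h_E

Substituting h_C = 0 and rearranging gives the linear system (I - Q) h = 1:
  [11/12, -1/6, -1/6, -1/2] . (h_A, h_B, h_D, h_E) = 1
  [-1/4, 5/6, -1/12, -5/12] . (h_A, h_B, h_D, h_E) = 1
  [-1/4, -1/4, 11/12, -1/12] . (h_A, h_B, h_D, h_E) = 1
  [-1/6, -1/6, -1/6, 2/3] . (h_A, h_B, h_D, h_E) = 1

Solving yields:
  h_A = 13188/1963
  h_B = 13488/1963
  h_D = 810/151
  h_E = 942/151

Starting state is E, so the expected hitting time is h_E = 942/151.

Answer: 942/151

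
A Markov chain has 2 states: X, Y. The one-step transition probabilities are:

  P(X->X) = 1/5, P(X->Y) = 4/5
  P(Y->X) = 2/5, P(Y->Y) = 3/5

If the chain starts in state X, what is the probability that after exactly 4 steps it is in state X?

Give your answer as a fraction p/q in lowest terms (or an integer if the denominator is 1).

Answer: 209/625

Derivation:
Computing P^4 by repeated multiplication:
P^1 =
  X: [1/5, 4/5]
  Y: [2/5, 3/5]
P^2 =
  X: [9/25, 16/25]
  Y: [8/25, 17/25]
P^3 =
  X: [41/125, 84/125]
  Y: [42/125, 83/125]
P^4 =
  X: [209/625, 416/625]
  Y: [208/625, 417/625]

(P^4)[X -> X] = 209/625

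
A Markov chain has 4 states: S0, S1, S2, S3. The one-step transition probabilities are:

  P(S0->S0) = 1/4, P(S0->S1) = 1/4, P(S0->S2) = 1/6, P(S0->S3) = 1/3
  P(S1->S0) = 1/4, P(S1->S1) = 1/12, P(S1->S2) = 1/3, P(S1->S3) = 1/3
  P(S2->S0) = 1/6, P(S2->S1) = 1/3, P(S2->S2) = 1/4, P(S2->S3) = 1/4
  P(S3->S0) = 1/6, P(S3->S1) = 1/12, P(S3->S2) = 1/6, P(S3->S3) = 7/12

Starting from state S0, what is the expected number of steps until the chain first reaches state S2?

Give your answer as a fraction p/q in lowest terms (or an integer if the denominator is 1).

Answer: 756/145

Derivation:
Let h_i = expected steps to first reach S2 from state i.
Boundary: h_S2 = 0.
First-step equations for the other states:
  h_S0 = 1 + 1/4*h_S0 + 1/4*h_S1 + 1/6*h_S2 + 1/3*h_S3
  h_S1 = 1 + 1/4*h_S0 + 1/12*h_S1 + 1/3*h_S2 + 1/3*h_S3
  h_S3 = 1 + 1/6*h_S0 + 1/12*h_S1 + 1/6*h_S2 + 7/12*h_S3

Substituting h_S2 = 0 and rearranging gives the linear system (I - Q) h = 1:
  [3/4, -1/4, -1/3] . (h_S0, h_S1, h_S3) = 1
  [-1/4, 11/12, -1/3] . (h_S0, h_S1, h_S3) = 1
  [-1/6, -1/12, 5/12] . (h_S0, h_S1, h_S3) = 1

Solving yields:
  h_S0 = 756/145
  h_S1 = 648/145
  h_S3 = 156/29

Starting state is S0, so the expected hitting time is h_S0 = 756/145.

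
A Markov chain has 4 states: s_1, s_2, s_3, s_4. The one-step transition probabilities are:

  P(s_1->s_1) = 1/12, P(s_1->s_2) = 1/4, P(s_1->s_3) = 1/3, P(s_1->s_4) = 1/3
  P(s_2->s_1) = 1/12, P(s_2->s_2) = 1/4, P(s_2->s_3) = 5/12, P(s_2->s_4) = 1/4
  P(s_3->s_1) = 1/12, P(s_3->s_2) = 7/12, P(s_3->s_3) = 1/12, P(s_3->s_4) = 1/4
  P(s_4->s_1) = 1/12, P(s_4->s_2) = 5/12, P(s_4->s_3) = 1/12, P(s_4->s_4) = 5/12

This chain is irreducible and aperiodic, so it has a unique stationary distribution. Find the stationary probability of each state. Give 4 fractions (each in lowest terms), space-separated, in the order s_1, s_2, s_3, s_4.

The stationary distribution satisfies pi = pi * P, i.e.:
  pi_s_1 = 1/12*pi_s_1 + 1/12*pi_s_2 + 1/12*pi_s_3 + 1/12*pi_s_4
  pi_s_2 = 1/4*pi_s_1 + 1/4*pi_s_2 + 7/12*pi_s_3 + 5/12*pi_s_4
  pi_s_3 = 1/3*pi_s_1 + 5/12*pi_s_2 + 1/12*pi_s_3 + 1/12*pi_s_4
  pi_s_4 = 1/3*pi_s_1 + 1/4*pi_s_2 + 1/4*pi_s_3 + 5/12*pi_s_4
with normalization: pi_s_1 + pi_s_2 + pi_s_3 + pi_s_4 = 1.

Using the first 3 balance equations plus normalization, the linear system A*pi = b is:
  [-11/12, 1/12, 1/12, 1/12] . pi = 0
  [1/4, -3/4, 7/12, 5/12] . pi = 0
  [1/3, 5/12, -11/12, 1/12] . pi = 0
  [1, 1, 1, 1] . pi = 1

Solving yields:
  pi_s_1 = 1/12
  pi_s_2 = 121/320
  pi_s_3 = 221/960
  pi_s_4 = 37/120

Verification (pi * P):
  1/12*1/12 + 121/320*1/12 + 221/960*1/12 + 37/120*1/12 = 1/12 = pi_s_1  (ok)
  1/12*1/4 + 121/320*1/4 + 221/960*7/12 + 37/120*5/12 = 121/320 = pi_s_2  (ok)
  1/12*1/3 + 121/320*5/12 + 221/960*1/12 + 37/120*1/12 = 221/960 = pi_s_3  (ok)
  1/12*1/3 + 121/320*1/4 + 221/960*1/4 + 37/120*5/12 = 37/120 = pi_s_4  (ok)

Answer: 1/12 121/320 221/960 37/120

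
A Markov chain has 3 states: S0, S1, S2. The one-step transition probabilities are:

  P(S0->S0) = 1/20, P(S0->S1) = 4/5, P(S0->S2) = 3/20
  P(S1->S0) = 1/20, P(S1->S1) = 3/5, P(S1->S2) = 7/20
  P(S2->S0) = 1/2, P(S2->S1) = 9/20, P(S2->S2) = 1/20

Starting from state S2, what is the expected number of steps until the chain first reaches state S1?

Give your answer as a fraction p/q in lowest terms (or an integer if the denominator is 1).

Let h_i = expected steps to first reach S1 from state i.
Boundary: h_S1 = 0.
First-step equations for the other states:
  h_S0 = 1 + 1/20*h_S0 + 4/5*h_S1 + 3/20*h_S2
  h_S2 = 1 + 1/2*h_S0 + 9/20*h_S1 + 1/20*h_S2

Substituting h_S1 = 0 and rearranging gives the linear system (I - Q) h = 1:
  [19/20, -3/20] . (h_S0, h_S2) = 1
  [-1/2, 19/20] . (h_S0, h_S2) = 1

Solving yields:
  h_S0 = 440/331
  h_S2 = 580/331

Starting state is S2, so the expected hitting time is h_S2 = 580/331.

Answer: 580/331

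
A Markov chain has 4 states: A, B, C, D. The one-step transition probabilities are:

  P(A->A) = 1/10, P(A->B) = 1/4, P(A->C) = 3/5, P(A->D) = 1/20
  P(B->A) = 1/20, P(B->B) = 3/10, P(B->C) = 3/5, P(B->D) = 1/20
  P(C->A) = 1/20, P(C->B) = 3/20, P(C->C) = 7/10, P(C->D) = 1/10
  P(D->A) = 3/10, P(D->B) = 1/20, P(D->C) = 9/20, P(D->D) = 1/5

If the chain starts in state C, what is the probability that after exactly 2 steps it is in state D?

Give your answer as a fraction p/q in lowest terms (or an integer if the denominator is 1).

Computing P^2 by repeated multiplication:
P^1 =
  A: [1/10, 1/4, 3/5, 1/20]
  B: [1/20, 3/10, 3/5, 1/20]
  C: [1/20, 3/20, 7/10, 1/10]
  D: [3/10, 1/20, 9/20, 1/5]
P^2 =
  A: [27/400, 77/400, 261/400, 7/80]
  B: [13/200, 39/200, 261/400, 7/80]
  C: [31/400, 67/400, 131/200, 1/10]
  D: [23/200, 67/400, 123/200, 41/400]

(P^2)[C -> D] = 1/10

Answer: 1/10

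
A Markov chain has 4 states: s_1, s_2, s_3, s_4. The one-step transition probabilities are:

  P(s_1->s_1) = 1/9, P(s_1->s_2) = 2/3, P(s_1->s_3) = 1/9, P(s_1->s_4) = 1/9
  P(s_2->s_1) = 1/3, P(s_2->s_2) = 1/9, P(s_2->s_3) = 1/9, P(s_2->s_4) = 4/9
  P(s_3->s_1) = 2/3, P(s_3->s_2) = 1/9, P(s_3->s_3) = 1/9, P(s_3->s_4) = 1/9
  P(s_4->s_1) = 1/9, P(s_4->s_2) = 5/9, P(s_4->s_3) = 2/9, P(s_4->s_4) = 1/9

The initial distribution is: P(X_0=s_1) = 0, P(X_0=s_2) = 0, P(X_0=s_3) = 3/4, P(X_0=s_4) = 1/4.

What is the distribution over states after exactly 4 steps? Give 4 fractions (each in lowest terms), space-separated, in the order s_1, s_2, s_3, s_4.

Answer: 3367/13122 5033/13122 409/2916 1921/8748

Derivation:
Propagating the distribution step by step (d_{t+1} = d_t * P):
d_0 = (s_1=0, s_2=0, s_3=3/4, s_4=1/4)
  d_1[s_1] = 0*1/9 + 0*1/3 + 3/4*2/3 + 1/4*1/9 = 19/36
  d_1[s_2] = 0*2/3 + 0*1/9 + 3/4*1/9 + 1/4*5/9 = 2/9
  d_1[s_3] = 0*1/9 + 0*1/9 + 3/4*1/9 + 1/4*2/9 = 5/36
  d_1[s_4] = 0*1/9 + 0*4/9 + 3/4*1/9 + 1/4*1/9 = 1/9
d_1 = (s_1=19/36, s_2=2/9, s_3=5/36, s_4=1/9)
  d_2[s_1] = 19/36*1/9 + 2/9*1/3 + 5/36*2/3 + 1/9*1/9 = 77/324
  d_2[s_2] = 19/36*2/3 + 2/9*1/9 + 5/36*1/9 + 1/9*5/9 = 49/108
  d_2[s_3] = 19/36*1/9 + 2/9*1/9 + 5/36*1/9 + 1/9*2/9 = 10/81
  d_2[s_4] = 19/36*1/9 + 2/9*4/9 + 5/36*1/9 + 1/9*1/9 = 5/27
d_2 = (s_1=77/324, s_2=49/108, s_3=10/81, s_4=5/27)
  d_3[s_1] = 77/324*1/9 + 49/108*1/3 + 10/81*2/3 + 5/27*1/9 = 409/1458
  d_3[s_2] = 77/324*2/3 + 49/108*1/9 + 10/81*1/9 + 5/27*5/9 = 949/2916
  d_3[s_3] = 77/324*1/9 + 49/108*1/9 + 10/81*1/9 + 5/27*2/9 = 32/243
  d_3[s_4] = 77/324*1/9 + 49/108*4/9 + 10/81*1/9 + 5/27*1/9 = 85/324
d_3 = (s_1=409/1458, s_2=949/2916, s_3=32/243, s_4=85/324)
  d_4[s_1] = 409/1458*1/9 + 949/2916*1/3 + 32/243*2/3 + 85/324*1/9 = 3367/13122
  d_4[s_2] = 409/1458*2/3 + 949/2916*1/9 + 32/243*1/9 + 85/324*5/9 = 5033/13122
  d_4[s_3] = 409/1458*1/9 + 949/2916*1/9 + 32/243*1/9 + 85/324*2/9 = 409/2916
  d_4[s_4] = 409/1458*1/9 + 949/2916*4/9 + 32/243*1/9 + 85/324*1/9 = 1921/8748
d_4 = (s_1=3367/13122, s_2=5033/13122, s_3=409/2916, s_4=1921/8748)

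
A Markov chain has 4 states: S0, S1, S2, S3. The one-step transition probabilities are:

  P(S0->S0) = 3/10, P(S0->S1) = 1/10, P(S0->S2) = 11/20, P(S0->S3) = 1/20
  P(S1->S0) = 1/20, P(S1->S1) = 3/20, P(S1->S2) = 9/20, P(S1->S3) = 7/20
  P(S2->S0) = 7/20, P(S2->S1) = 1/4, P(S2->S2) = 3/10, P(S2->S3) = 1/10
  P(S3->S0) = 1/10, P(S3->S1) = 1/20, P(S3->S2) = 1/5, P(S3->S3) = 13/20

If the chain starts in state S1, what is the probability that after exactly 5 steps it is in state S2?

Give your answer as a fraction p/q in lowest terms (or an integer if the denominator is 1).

Computing P^5 by repeated multiplication:
P^1 =
  S0: [3/10, 1/10, 11/20, 1/20]
  S1: [1/20, 3/20, 9/20, 7/20]
  S2: [7/20, 1/4, 3/10, 1/10]
  S3: [1/10, 1/20, 1/5, 13/20]
P^2 =
  S0: [117/400, 37/200, 77/200, 11/80]
  S1: [43/200, 63/400, 3/10, 131/400]
  S2: [93/400, 61/400, 83/200, 1/5]
  S3: [67/400, 1/10, 107/400, 93/200]
P^3 =
  S0: [491/2000, 1281/8000, 3097/8000, 829/4000]
  S1: [1681/8000, 273/2000, 2757/8000, 247/800]
  S2: [1941/8000, 1279/8000, 361/1000, 473/2000]
  S3: [1563/8000, 39/320, 2483/8000, 2979/8000]
P^4 =
  S0: [1903/8000, 12457/80000, 58347/160000, 38679/160000]
  S1: [35417/160000, 22893/160000, 54741/160000, 46949/160000]
  S2: [1477/6400, 24051/160000, 28879/80000, 20633/80000]
  S3: [8423/40000, 4289/32000, 26391/80000, 52081/160000]
P^5 =
  S0: [739061/3200000, 120319/800000, 286921/800000, 831979/3200000]
  S1: [4453/20000, 460167/3200000, 555933/1600000, 915487/3200000]
  S2: [732439/3200000, 476059/3200000, 567123/1600000, 107157/400000]
  S3: [697233/3200000, 44771/320000, 1088633/3200000, 120803/400000]

(P^5)[S1 -> S2] = 555933/1600000

Answer: 555933/1600000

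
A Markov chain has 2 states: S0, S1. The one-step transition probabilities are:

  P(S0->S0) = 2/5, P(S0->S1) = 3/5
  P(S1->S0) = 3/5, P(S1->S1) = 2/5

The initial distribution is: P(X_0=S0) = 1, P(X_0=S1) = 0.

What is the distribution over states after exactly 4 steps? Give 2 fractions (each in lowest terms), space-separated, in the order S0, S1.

Answer: 313/625 312/625

Derivation:
Propagating the distribution step by step (d_{t+1} = d_t * P):
d_0 = (S0=1, S1=0)
  d_1[S0] = 1*2/5 + 0*3/5 = 2/5
  d_1[S1] = 1*3/5 + 0*2/5 = 3/5
d_1 = (S0=2/5, S1=3/5)
  d_2[S0] = 2/5*2/5 + 3/5*3/5 = 13/25
  d_2[S1] = 2/5*3/5 + 3/5*2/5 = 12/25
d_2 = (S0=13/25, S1=12/25)
  d_3[S0] = 13/25*2/5 + 12/25*3/5 = 62/125
  d_3[S1] = 13/25*3/5 + 12/25*2/5 = 63/125
d_3 = (S0=62/125, S1=63/125)
  d_4[S0] = 62/125*2/5 + 63/125*3/5 = 313/625
  d_4[S1] = 62/125*3/5 + 63/125*2/5 = 312/625
d_4 = (S0=313/625, S1=312/625)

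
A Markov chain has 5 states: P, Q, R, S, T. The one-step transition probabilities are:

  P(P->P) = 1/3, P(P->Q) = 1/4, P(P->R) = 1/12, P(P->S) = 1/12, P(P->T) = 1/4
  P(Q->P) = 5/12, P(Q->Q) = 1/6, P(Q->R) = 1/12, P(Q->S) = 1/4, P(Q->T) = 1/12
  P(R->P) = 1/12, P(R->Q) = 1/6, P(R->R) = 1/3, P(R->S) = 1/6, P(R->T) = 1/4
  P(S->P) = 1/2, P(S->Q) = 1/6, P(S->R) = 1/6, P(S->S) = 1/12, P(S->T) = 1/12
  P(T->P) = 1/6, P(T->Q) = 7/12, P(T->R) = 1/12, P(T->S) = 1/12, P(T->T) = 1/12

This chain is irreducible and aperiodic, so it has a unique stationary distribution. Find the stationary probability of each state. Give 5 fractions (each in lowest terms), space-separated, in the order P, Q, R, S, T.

The stationary distribution satisfies pi = pi * P, i.e.:
  pi_P = 1/3*pi_P + 5/12*pi_Q + 1/12*pi_R + 1/2*pi_S + 1/6*pi_T
  pi_Q = 1/4*pi_P + 1/6*pi_Q + 1/6*pi_R + 1/6*pi_S + 7/12*pi_T
  pi_R = 1/12*pi_P + 1/12*pi_Q + 1/3*pi_R + 1/6*pi_S + 1/12*pi_T
  pi_S = 1/12*pi_P + 1/4*pi_Q + 1/6*pi_R + 1/12*pi_S + 1/12*pi_T
  pi_T = 1/4*pi_P + 1/12*pi_Q + 1/4*pi_R + 1/12*pi_S + 1/12*pi_T
with normalization: pi_P + pi_Q + pi_R + pi_S + pi_T = 1.

Using the first 4 balance equations plus normalization, the linear system A*pi = b is:
  [-2/3, 5/12, 1/12, 1/2, 1/6] . pi = 0
  [1/4, -5/6, 1/6, 1/6, 7/12] . pi = 0
  [1/12, 1/12, -2/3, 1/6, 1/12] . pi = 0
  [1/12, 1/4, 1/6, -11/12, 1/12] . pi = 0
  [1, 1, 1, 1, 1] . pi = 1

Solving yields:
  pi_P = 2213/6918
  pi_Q = 896/3459
  pi_R = 437/3459
  pi_S = 158/1153
  pi_T = 1091/6918

Verification (pi * P):
  2213/6918*1/3 + 896/3459*5/12 + 437/3459*1/12 + 158/1153*1/2 + 1091/6918*1/6 = 2213/6918 = pi_P  (ok)
  2213/6918*1/4 + 896/3459*1/6 + 437/3459*1/6 + 158/1153*1/6 + 1091/6918*7/12 = 896/3459 = pi_Q  (ok)
  2213/6918*1/12 + 896/3459*1/12 + 437/3459*1/3 + 158/1153*1/6 + 1091/6918*1/12 = 437/3459 = pi_R  (ok)
  2213/6918*1/12 + 896/3459*1/4 + 437/3459*1/6 + 158/1153*1/12 + 1091/6918*1/12 = 158/1153 = pi_S  (ok)
  2213/6918*1/4 + 896/3459*1/12 + 437/3459*1/4 + 158/1153*1/12 + 1091/6918*1/12 = 1091/6918 = pi_T  (ok)

Answer: 2213/6918 896/3459 437/3459 158/1153 1091/6918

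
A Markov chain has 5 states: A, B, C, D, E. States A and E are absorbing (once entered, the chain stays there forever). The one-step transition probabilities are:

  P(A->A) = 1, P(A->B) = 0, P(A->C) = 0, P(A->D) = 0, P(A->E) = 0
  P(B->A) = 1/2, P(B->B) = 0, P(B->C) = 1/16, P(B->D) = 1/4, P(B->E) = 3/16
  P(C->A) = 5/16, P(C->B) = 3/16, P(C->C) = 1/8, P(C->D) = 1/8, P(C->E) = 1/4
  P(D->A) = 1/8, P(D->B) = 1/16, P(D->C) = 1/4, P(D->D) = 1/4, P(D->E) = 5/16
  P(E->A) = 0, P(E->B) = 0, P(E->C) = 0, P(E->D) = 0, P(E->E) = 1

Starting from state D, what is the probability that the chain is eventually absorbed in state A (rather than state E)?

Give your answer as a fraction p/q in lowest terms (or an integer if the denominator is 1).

Let a_i = P(absorbed in A | start in state i).
Boundary conditions: a_A = 1, a_E = 0.
For each transient state i, a_i = sum_j P(i->j) * a_j:
  a_B = 1/2*a_A + 0*a_B + 1/16*a_C + 1/4*a_D + 3/16*a_E
  a_C = 5/16*a_A + 3/16*a_B + 1/8*a_C + 1/8*a_D + 1/4*a_E
  a_D = 1/8*a_A + 1/16*a_B + 1/4*a_C + 1/4*a_D + 5/16*a_E

Substituting a_A = 1 and a_E = 0, rearrange to (I - Q) a = r where r[i] = P(i -> A):
  [1, -1/16, -1/4] . (a_B, a_C, a_D) = 1/2
  [-3/16, 7/8, -1/8] . (a_B, a_C, a_D) = 5/16
  [-1/16, -1/4, 3/4] . (a_B, a_C, a_D) = 1/8

Solving yields:
  a_B = 256/403
  a_C = 222/403
  a_D = 25/62

Starting state is D, so the absorption probability is a_D = 25/62.

Answer: 25/62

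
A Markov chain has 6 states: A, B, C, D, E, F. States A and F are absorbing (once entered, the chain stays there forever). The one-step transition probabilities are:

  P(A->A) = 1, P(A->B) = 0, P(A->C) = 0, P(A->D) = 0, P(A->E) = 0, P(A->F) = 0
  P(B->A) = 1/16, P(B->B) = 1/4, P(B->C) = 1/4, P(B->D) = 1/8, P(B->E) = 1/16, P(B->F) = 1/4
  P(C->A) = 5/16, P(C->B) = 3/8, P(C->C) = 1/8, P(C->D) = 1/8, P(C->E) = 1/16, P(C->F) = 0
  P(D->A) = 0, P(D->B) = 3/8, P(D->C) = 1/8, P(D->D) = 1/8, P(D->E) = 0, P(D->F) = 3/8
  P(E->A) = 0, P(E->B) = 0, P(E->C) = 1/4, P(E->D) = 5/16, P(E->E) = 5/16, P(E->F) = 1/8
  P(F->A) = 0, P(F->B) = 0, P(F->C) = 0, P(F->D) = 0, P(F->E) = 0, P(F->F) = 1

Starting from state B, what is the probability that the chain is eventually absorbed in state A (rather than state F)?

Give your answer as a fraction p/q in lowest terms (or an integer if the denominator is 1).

Let a_i = P(absorbed in A | start in state i).
Boundary conditions: a_A = 1, a_F = 0.
For each transient state i, a_i = sum_j P(i->j) * a_j:
  a_B = 1/16*a_A + 1/4*a_B + 1/4*a_C + 1/8*a_D + 1/16*a_E + 1/4*a_F
  a_C = 5/16*a_A + 3/8*a_B + 1/8*a_C + 1/8*a_D + 1/16*a_E + 0*a_F
  a_D = 0*a_A + 3/8*a_B + 1/8*a_C + 1/8*a_D + 0*a_E + 3/8*a_F
  a_E = 0*a_A + 0*a_B + 1/4*a_C + 5/16*a_D + 5/16*a_E + 1/8*a_F

Substituting a_A = 1 and a_F = 0, rearrange to (I - Q) a = r where r[i] = P(i -> A):
  [3/4, -1/4, -1/8, -1/16] . (a_B, a_C, a_D, a_E) = 1/16
  [-3/8, 7/8, -1/8, -1/16] . (a_B, a_C, a_D, a_E) = 5/16
  [-3/8, -1/8, 7/8, 0] . (a_B, a_C, a_D, a_E) = 0
  [0, -1/4, -5/16, 11/16] . (a_B, a_C, a_D, a_E) = 0

Solving yields:
  a_B = 473/1440
  a_C = 793/1440
  a_D = 79/360
  a_E = 3/10

Starting state is B, so the absorption probability is a_B = 473/1440.

Answer: 473/1440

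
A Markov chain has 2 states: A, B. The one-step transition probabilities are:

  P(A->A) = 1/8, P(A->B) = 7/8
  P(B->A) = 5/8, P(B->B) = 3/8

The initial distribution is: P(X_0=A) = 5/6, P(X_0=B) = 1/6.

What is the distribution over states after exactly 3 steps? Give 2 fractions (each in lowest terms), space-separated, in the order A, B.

Propagating the distribution step by step (d_{t+1} = d_t * P):
d_0 = (A=5/6, B=1/6)
  d_1[A] = 5/6*1/8 + 1/6*5/8 = 5/24
  d_1[B] = 5/6*7/8 + 1/6*3/8 = 19/24
d_1 = (A=5/24, B=19/24)
  d_2[A] = 5/24*1/8 + 19/24*5/8 = 25/48
  d_2[B] = 5/24*7/8 + 19/24*3/8 = 23/48
d_2 = (A=25/48, B=23/48)
  d_3[A] = 25/48*1/8 + 23/48*5/8 = 35/96
  d_3[B] = 25/48*7/8 + 23/48*3/8 = 61/96
d_3 = (A=35/96, B=61/96)

Answer: 35/96 61/96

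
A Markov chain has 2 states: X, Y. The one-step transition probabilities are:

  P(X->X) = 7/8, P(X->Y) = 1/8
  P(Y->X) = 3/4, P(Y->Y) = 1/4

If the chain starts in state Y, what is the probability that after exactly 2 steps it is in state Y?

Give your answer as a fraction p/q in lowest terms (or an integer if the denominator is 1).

Computing P^2 by repeated multiplication:
P^1 =
  X: [7/8, 1/8]
  Y: [3/4, 1/4]
P^2 =
  X: [55/64, 9/64]
  Y: [27/32, 5/32]

(P^2)[Y -> Y] = 5/32

Answer: 5/32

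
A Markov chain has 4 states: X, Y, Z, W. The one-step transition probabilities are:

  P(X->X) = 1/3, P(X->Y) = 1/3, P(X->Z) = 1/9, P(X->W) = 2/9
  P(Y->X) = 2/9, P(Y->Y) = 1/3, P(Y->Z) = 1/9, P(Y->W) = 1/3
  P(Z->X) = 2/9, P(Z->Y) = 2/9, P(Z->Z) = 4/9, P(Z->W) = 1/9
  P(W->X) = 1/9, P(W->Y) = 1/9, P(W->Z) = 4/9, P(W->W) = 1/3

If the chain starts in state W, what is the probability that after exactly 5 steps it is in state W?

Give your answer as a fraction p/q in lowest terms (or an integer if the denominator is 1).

Computing P^5 by repeated multiplication:
P^1 =
  X: [1/3, 1/3, 1/9, 2/9]
  Y: [2/9, 1/3, 1/9, 1/3]
  Z: [2/9, 2/9, 4/9, 1/9]
  W: [1/9, 1/9, 4/9, 1/3]
P^2 =
  X: [19/81, 22/81, 2/9, 22/81]
  Y: [17/81, 20/81, 7/27, 23/81]
  Z: [19/81, 7/27, 8/27, 17/81]
  W: [16/81, 17/81, 10/27, 2/9]
P^3 =
  X: [53/243, 181/729, 67/243, 188/729]
  Y: [52/243, 176/729, 71/243, 184/729]
  Z: [164/729, 185/729, 68/243, 176/729]
  W: [160/729, 59/243, 25/81, 167/729]
P^4 =
  X: [1429/6561, 1610/6561, 632/2187, 542/2187]
  Y: [1430/6561, 1606/6561, 640/2187, 535/2187]
  Z: [482/2187, 1631/6561, 623/2187, 1615/6561]
  W: [1451/6561, 1628/6561, 635/2187, 1577/6561]
P^5 =
  X: [12925/59049, 1615/6561, 1903/6561, 14462/59049]
  Y: [12947/59049, 539/2187, 1904/6561, 14413/59049]
  Z: [12953/59049, 14584/59049, 5671/19683, 179/729]
  W: [1444/6561, 14624/59049, 5669/19683, 14422/59049]

(P^5)[W -> W] = 14422/59049

Answer: 14422/59049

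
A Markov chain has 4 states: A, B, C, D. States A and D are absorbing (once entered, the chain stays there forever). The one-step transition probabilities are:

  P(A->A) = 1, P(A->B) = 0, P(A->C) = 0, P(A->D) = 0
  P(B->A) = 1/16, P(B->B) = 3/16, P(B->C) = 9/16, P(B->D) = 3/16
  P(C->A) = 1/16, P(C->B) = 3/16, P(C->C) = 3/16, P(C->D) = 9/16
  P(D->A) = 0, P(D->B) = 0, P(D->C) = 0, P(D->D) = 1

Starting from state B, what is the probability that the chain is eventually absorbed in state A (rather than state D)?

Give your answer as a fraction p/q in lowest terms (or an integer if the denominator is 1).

Let a_i = P(absorbed in A | start in state i).
Boundary conditions: a_A = 1, a_D = 0.
For each transient state i, a_i = sum_j P(i->j) * a_j:
  a_B = 1/16*a_A + 3/16*a_B + 9/16*a_C + 3/16*a_D
  a_C = 1/16*a_A + 3/16*a_B + 3/16*a_C + 9/16*a_D

Substituting a_A = 1 and a_D = 0, rearrange to (I - Q) a = r where r[i] = P(i -> A):
  [13/16, -9/16] . (a_B, a_C) = 1/16
  [-3/16, 13/16] . (a_B, a_C) = 1/16

Solving yields:
  a_B = 11/71
  a_C = 8/71

Starting state is B, so the absorption probability is a_B = 11/71.

Answer: 11/71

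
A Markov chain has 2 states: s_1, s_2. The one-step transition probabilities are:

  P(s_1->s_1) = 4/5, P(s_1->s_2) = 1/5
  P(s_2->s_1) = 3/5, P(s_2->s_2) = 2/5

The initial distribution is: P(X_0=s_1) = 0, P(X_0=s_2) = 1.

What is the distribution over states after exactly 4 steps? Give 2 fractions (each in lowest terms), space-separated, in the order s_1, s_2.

Propagating the distribution step by step (d_{t+1} = d_t * P):
d_0 = (s_1=0, s_2=1)
  d_1[s_1] = 0*4/5 + 1*3/5 = 3/5
  d_1[s_2] = 0*1/5 + 1*2/5 = 2/5
d_1 = (s_1=3/5, s_2=2/5)
  d_2[s_1] = 3/5*4/5 + 2/5*3/5 = 18/25
  d_2[s_2] = 3/5*1/5 + 2/5*2/5 = 7/25
d_2 = (s_1=18/25, s_2=7/25)
  d_3[s_1] = 18/25*4/5 + 7/25*3/5 = 93/125
  d_3[s_2] = 18/25*1/5 + 7/25*2/5 = 32/125
d_3 = (s_1=93/125, s_2=32/125)
  d_4[s_1] = 93/125*4/5 + 32/125*3/5 = 468/625
  d_4[s_2] = 93/125*1/5 + 32/125*2/5 = 157/625
d_4 = (s_1=468/625, s_2=157/625)

Answer: 468/625 157/625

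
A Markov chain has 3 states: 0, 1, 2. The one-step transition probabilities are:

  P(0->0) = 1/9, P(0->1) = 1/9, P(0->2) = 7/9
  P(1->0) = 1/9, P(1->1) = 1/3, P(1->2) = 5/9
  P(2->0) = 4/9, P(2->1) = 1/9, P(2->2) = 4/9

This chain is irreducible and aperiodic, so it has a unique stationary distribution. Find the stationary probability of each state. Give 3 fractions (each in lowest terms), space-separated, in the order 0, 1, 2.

Answer: 25/84 1/7 47/84

Derivation:
The stationary distribution satisfies pi = pi * P, i.e.:
  pi_0 = 1/9*pi_0 + 1/9*pi_1 + 4/9*pi_2
  pi_1 = 1/9*pi_0 + 1/3*pi_1 + 1/9*pi_2
  pi_2 = 7/9*pi_0 + 5/9*pi_1 + 4/9*pi_2
with normalization: pi_0 + pi_1 + pi_2 = 1.

Using the first 2 balance equations plus normalization, the linear system A*pi = b is:
  [-8/9, 1/9, 4/9] . pi = 0
  [1/9, -2/3, 1/9] . pi = 0
  [1, 1, 1] . pi = 1

Solving yields:
  pi_0 = 25/84
  pi_1 = 1/7
  pi_2 = 47/84

Verification (pi * P):
  25/84*1/9 + 1/7*1/9 + 47/84*4/9 = 25/84 = pi_0  (ok)
  25/84*1/9 + 1/7*1/3 + 47/84*1/9 = 1/7 = pi_1  (ok)
  25/84*7/9 + 1/7*5/9 + 47/84*4/9 = 47/84 = pi_2  (ok)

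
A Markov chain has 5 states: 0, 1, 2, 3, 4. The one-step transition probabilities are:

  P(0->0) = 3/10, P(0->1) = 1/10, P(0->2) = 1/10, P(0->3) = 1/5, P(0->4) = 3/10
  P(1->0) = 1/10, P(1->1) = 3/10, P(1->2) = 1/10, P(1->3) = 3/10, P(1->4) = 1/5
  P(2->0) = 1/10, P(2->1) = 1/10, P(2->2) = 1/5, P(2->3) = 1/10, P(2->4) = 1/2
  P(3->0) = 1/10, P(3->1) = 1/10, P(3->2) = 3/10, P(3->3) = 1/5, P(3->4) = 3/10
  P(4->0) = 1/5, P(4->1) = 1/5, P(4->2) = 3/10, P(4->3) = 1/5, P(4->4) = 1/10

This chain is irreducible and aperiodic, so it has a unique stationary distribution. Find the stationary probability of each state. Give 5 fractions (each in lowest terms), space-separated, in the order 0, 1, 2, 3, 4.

The stationary distribution satisfies pi = pi * P, i.e.:
  pi_0 = 3/10*pi_0 + 1/10*pi_1 + 1/10*pi_2 + 1/10*pi_3 + 1/5*pi_4
  pi_1 = 1/10*pi_0 + 3/10*pi_1 + 1/10*pi_2 + 1/10*pi_3 + 1/5*pi_4
  pi_2 = 1/10*pi_0 + 1/10*pi_1 + 1/5*pi_2 + 3/10*pi_3 + 3/10*pi_4
  pi_3 = 1/5*pi_0 + 3/10*pi_1 + 1/10*pi_2 + 1/5*pi_3 + 1/5*pi_4
  pi_4 = 3/10*pi_0 + 1/5*pi_1 + 1/2*pi_2 + 3/10*pi_3 + 1/10*pi_4
with normalization: pi_0 + pi_1 + pi_2 + pi_3 + pi_4 = 1.

Using the first 4 balance equations plus normalization, the linear system A*pi = b is:
  [-7/10, 1/10, 1/10, 1/10, 1/5] . pi = 0
  [1/10, -7/10, 1/10, 1/10, 1/5] . pi = 0
  [1/10, 1/10, -4/5, 3/10, 3/10] . pi = 0
  [1/5, 3/10, 1/10, -4/5, 1/5] . pi = 0
  [1, 1, 1, 1, 1] . pi = 1

Solving yields:
  pi_0 = 171/1075
  pi_1 = 171/1075
  pi_2 = 231/1075
  pi_3 = 209/1075
  pi_4 = 293/1075

Verification (pi * P):
  171/1075*3/10 + 171/1075*1/10 + 231/1075*1/10 + 209/1075*1/10 + 293/1075*1/5 = 171/1075 = pi_0  (ok)
  171/1075*1/10 + 171/1075*3/10 + 231/1075*1/10 + 209/1075*1/10 + 293/1075*1/5 = 171/1075 = pi_1  (ok)
  171/1075*1/10 + 171/1075*1/10 + 231/1075*1/5 + 209/1075*3/10 + 293/1075*3/10 = 231/1075 = pi_2  (ok)
  171/1075*1/5 + 171/1075*3/10 + 231/1075*1/10 + 209/1075*1/5 + 293/1075*1/5 = 209/1075 = pi_3  (ok)
  171/1075*3/10 + 171/1075*1/5 + 231/1075*1/2 + 209/1075*3/10 + 293/1075*1/10 = 293/1075 = pi_4  (ok)

Answer: 171/1075 171/1075 231/1075 209/1075 293/1075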